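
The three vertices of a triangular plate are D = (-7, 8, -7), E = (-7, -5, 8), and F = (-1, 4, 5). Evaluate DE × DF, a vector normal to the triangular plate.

(-96, 90, 78)

DE = (0, -13, 15)
DF = (6, -4, 12)
i: (-13)·12 - 15·(-4) = -156 - (-60) = -96
j: 15·6 - 0·12 = 90 - 0 = 90
k: 0·(-4) - (-13)·6 = 0 - (-78) = 78
DE × DF = (-96, 90, 78)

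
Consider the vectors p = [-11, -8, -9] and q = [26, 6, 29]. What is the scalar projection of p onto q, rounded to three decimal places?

-15.098

p · q = (-11)·26 + (-8)·6 + (-9)·29 = -286 - 48 - 261 = -595
|q| = √(676 + 36 + 841) = √1553 ≈ 39.4081
comp_q p = -595 / √1553 ≈ -15.098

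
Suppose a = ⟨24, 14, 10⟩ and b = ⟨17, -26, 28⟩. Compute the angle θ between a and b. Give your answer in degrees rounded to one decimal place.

a · b = 24·17 + 14·(-26) + 10·28 = 408 - 364 + 280 = 324
|a|² = 576 + 196 + 100 = 872,  |a| = √872 ≈ 29.529646
|b|² = 289 + 676 + 784 = 1749,  |b| = √1749 ≈ 41.821047
cos θ = 324 / (29.529646 · 41.821047) ≈ 0.26236
θ = arccos(0.26236) ≈ 74.8°

74.8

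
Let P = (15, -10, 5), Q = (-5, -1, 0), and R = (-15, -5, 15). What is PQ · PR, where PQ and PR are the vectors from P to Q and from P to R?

595

PQ = Q − P = (-20, 9, -5)
PR = R − P = (-30, 5, 10)
PQ · PR = (-20)·(-30) + 9·5 + (-5)·10 = 600 + 45 - 50 = 595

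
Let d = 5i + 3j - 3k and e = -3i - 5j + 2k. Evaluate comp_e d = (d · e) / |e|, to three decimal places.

-5.840

d · e = 5·(-3) + 3·(-5) + (-3)·2 = -15 - 15 - 6 = -36
|e| = √(9 + 25 + 4) = √38 ≈ 6.1644
comp_e d = -36 / √38 ≈ -5.840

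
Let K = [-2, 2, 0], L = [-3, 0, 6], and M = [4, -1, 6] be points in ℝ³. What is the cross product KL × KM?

(6, 42, 15)

KL = (-1, -2, 6)
KM = (6, -3, 6)
i: (-2)·6 - 6·(-3) = -12 - (-18) = 6
j: 6·6 - (-1)·6 = 36 - (-6) = 42
k: (-1)·(-3) - (-2)·6 = 3 - (-12) = 15
KL × KM = (6, 42, 15)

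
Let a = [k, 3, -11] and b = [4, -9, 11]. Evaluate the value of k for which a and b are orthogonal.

37

a · b = k·4 + 3·(-9) + (-11)·11 = -148 + 4k
Set equal to 0: 4k = 148, so k = 37.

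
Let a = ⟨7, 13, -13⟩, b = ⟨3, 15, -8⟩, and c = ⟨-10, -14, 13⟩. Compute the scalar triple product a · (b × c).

-290

b × c:
i: 15·13 - (-8)·(-14) = 195 - 112 = 83
j: (-8)·(-10) - 3·13 = 80 - 39 = 41
k: 3·(-14) - 15·(-10) = -42 - (-150) = 108
b × c = (83, 41, 108)
a · (b × c) = 7·83 + 13·41 + (-13)·108 = 581 + 533 - 1404 = -290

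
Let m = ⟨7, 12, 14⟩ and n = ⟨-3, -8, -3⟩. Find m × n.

(76, -21, -20)

i: 12·(-3) - 14·(-8) = -36 - (-112) = 76
j: 14·(-3) - 7·(-3) = -42 - (-21) = -21
k: 7·(-8) - 12·(-3) = -56 - (-36) = -20
m × n = (76, -21, -20)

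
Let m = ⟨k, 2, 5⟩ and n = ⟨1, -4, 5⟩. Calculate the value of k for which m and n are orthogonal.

-17

m · n = k·1 + 2·(-4) + 5·5 = 17 + 1k
Set equal to 0: 1k = -17, so k = -17.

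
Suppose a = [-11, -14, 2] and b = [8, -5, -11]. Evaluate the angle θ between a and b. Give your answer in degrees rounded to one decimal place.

98.9

a · b = (-11)·8 + (-14)·(-5) + 2·(-11) = -88 + 70 - 22 = -40
|a|² = 121 + 196 + 4 = 321,  |a| = √321 ≈ 17.916473
|b|² = 64 + 25 + 121 = 210,  |b| = √210 ≈ 14.491377
cos θ = -40 / (17.916473 · 14.491377) ≈ -0.15406
θ = arccos(-0.15406) ≈ 98.9°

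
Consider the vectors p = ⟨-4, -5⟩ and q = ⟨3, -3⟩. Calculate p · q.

p · q = (-4)·3 + (-5)·(-3) = -12 + 15 = 3

3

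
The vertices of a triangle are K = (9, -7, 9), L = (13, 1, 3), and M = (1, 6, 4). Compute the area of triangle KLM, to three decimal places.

KL = (4, 8, -6),  KM = (-8, 13, -5)
i: 8·(-5) - (-6)·13 = -40 - (-78) = 38
j: (-6)·(-8) - 4·(-5) = 48 - (-20) = 68
k: 4·13 - 8·(-8) = 52 - (-64) = 116
KL × KM = (38, 68, 116)
|KL × KM| = √19524 ≈ 139.7283
area = ½ · 139.7283 ≈ 69.864

69.864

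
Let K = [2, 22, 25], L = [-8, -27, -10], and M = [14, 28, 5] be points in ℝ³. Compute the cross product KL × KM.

(1190, -620, 528)

KL = (-10, -49, -35)
KM = (12, 6, -20)
i: (-49)·(-20) - (-35)·6 = 980 - (-210) = 1190
j: (-35)·12 - (-10)·(-20) = -420 - 200 = -620
k: (-10)·6 - (-49)·12 = -60 - (-588) = 528
KL × KM = (1190, -620, 528)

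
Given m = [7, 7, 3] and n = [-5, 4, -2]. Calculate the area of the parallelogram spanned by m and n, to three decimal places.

i: 7·(-2) - 3·4 = -14 - 12 = -26
j: 3·(-5) - 7·(-2) = -15 - (-14) = -1
k: 7·4 - 7·(-5) = 28 - (-35) = 63
m × n = (-26, -1, 63)
|m × n| = √((-26)² + (-1)² + 63²) = √4646 ≈ 68.1616

68.162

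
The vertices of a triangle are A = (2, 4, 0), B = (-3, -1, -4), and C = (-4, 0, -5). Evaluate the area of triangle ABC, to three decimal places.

6.745

AB = (-5, -5, -4),  AC = (-6, -4, -5)
i: (-5)·(-5) - (-4)·(-4) = 25 - 16 = 9
j: (-4)·(-6) - (-5)·(-5) = 24 - 25 = -1
k: (-5)·(-4) - (-5)·(-6) = 20 - 30 = -10
AB × AC = (9, -1, -10)
|AB × AC| = √182 ≈ 13.4907
area = ½ · 13.4907 ≈ 6.745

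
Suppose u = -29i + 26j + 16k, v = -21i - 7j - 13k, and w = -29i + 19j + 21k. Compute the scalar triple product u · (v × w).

8736

v × w:
i: (-7)·21 - (-13)·19 = -147 - (-247) = 100
j: (-13)·(-29) - (-21)·21 = 377 - (-441) = 818
k: (-21)·19 - (-7)·(-29) = -399 - 203 = -602
v × w = (100, 818, -602)
u · (v × w) = (-29)·100 + 26·818 + 16·(-602) = -2900 + 21268 - 9632 = 8736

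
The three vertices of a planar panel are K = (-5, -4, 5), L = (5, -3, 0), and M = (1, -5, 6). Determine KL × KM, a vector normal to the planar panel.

(-4, -40, -16)

KL = (10, 1, -5)
KM = (6, -1, 1)
i: 1·1 - (-5)·(-1) = 1 - 5 = -4
j: (-5)·6 - 10·1 = -30 - 10 = -40
k: 10·(-1) - 1·6 = -10 - 6 = -16
KL × KM = (-4, -40, -16)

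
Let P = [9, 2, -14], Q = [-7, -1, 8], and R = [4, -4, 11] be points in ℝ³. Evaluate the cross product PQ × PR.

(57, 290, 81)

PQ = (-16, -3, 22)
PR = (-5, -6, 25)
i: (-3)·25 - 22·(-6) = -75 - (-132) = 57
j: 22·(-5) - (-16)·25 = -110 - (-400) = 290
k: (-16)·(-6) - (-3)·(-5) = 96 - 15 = 81
PQ × PR = (57, 290, 81)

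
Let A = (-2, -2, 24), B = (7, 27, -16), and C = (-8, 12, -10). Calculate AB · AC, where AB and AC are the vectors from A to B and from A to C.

1712

AB = B − A = (9, 29, -40)
AC = C − A = (-6, 14, -34)
AB · AC = 9·(-6) + 29·14 + (-40)·(-34) = -54 + 406 + 1360 = 1712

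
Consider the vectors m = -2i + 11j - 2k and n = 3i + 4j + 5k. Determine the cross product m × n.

i: 11·5 - (-2)·4 = 55 - (-8) = 63
j: (-2)·3 - (-2)·5 = -6 - (-10) = 4
k: (-2)·4 - 11·3 = -8 - 33 = -41
m × n = (63, 4, -41)

(63, 4, -41)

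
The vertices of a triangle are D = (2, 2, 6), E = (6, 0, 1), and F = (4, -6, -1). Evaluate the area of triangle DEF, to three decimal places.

21.119

DE = (4, -2, -5),  DF = (2, -8, -7)
i: (-2)·(-7) - (-5)·(-8) = 14 - 40 = -26
j: (-5)·2 - 4·(-7) = -10 - (-28) = 18
k: 4·(-8) - (-2)·2 = -32 - (-4) = -28
DE × DF = (-26, 18, -28)
|DE × DF| = √1784 ≈ 42.2374
area = ½ · 42.2374 ≈ 21.119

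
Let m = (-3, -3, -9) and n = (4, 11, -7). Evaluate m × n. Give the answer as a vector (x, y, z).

i: (-3)·(-7) - (-9)·11 = 21 - (-99) = 120
j: (-9)·4 - (-3)·(-7) = -36 - 21 = -57
k: (-3)·11 - (-3)·4 = -33 - (-12) = -21
m × n = (120, -57, -21)

(120, -57, -21)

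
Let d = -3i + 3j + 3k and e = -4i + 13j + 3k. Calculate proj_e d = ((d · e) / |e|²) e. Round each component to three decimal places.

(-1.237, 4.021, 0.928)

d · e = (-3)·(-4) + 3·13 + 3·3 = 12 + 39 + 9 = 60
|e|² = 16 + 169 + 9 = 194
proj_e d = (60/194) · (-4, 13, 3) ≈ (-1.237, 4.021, 0.928)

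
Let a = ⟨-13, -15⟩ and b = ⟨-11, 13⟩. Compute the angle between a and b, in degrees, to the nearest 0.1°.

98.8

a · b = (-13)·(-11) + (-15)·13 = 143 - 195 = -52
|a|² = 169 + 225 = 394,  |a| = √394 ≈ 19.849433
|b|² = 121 + 169 = 290,  |b| = √290 ≈ 17.029386
cos θ = -52 / (19.849433 · 17.029386) ≈ -0.15384
θ = arccos(-0.15384) ≈ 98.8°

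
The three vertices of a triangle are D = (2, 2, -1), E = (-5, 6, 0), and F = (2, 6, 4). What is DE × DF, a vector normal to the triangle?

(16, 35, -28)

DE = (-7, 4, 1)
DF = (0, 4, 5)
i: 4·5 - 1·4 = 20 - 4 = 16
j: 1·0 - (-7)·5 = 0 - (-35) = 35
k: (-7)·4 - 4·0 = -28 - 0 = -28
DE × DF = (16, 35, -28)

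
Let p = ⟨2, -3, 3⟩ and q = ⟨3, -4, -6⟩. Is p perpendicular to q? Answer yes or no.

p · q = 2·3 + (-3)·(-4) + 3·(-6) = 6 + 12 - 18 = 0
Zero, so the vectors are orthogonal.

yes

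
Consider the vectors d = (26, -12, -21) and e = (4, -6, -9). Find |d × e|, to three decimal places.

i: (-12)·(-9) - (-21)·(-6) = 108 - 126 = -18
j: (-21)·4 - 26·(-9) = -84 - (-234) = 150
k: 26·(-6) - (-12)·4 = -156 - (-48) = -108
d × e = (-18, 150, -108)
|d × e| = √((-18)² + 150² + (-108)²) = √34488 ≈ 185.7095

185.709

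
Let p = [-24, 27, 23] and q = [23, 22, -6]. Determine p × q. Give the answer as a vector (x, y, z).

i: 27·(-6) - 23·22 = -162 - 506 = -668
j: 23·23 - (-24)·(-6) = 529 - 144 = 385
k: (-24)·22 - 27·23 = -528 - 621 = -1149
p × q = (-668, 385, -1149)

(-668, 385, -1149)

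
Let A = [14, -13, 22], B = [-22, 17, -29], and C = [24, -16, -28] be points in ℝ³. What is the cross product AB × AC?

AB = (-36, 30, -51)
AC = (10, -3, -50)
i: 30·(-50) - (-51)·(-3) = -1500 - 153 = -1653
j: (-51)·10 - (-36)·(-50) = -510 - 1800 = -2310
k: (-36)·(-3) - 30·10 = 108 - 300 = -192
AB × AC = (-1653, -2310, -192)

(-1653, -2310, -192)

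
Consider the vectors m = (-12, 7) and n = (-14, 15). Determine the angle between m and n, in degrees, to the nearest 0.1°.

16.7

m · n = (-12)·(-14) + 7·15 = 168 + 105 = 273
|m|² = 144 + 49 = 193,  |m| = √193 ≈ 13.892444
|n|² = 196 + 225 = 421,  |n| = √421 ≈ 20.518285
cos θ = 273 / (13.892444 · 20.518285) ≈ 0.95773
θ = arccos(0.95773) ≈ 16.7°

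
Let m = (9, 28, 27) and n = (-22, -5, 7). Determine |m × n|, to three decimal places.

i: 28·7 - 27·(-5) = 196 - (-135) = 331
j: 27·(-22) - 9·7 = -594 - 63 = -657
k: 9·(-5) - 28·(-22) = -45 - (-616) = 571
m × n = (331, -657, 571)
|m × n| = √(331² + (-657)² + 571²) = √867251 ≈ 931.2631

931.263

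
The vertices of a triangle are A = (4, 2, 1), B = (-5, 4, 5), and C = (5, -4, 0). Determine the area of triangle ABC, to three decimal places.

AB = (-9, 2, 4),  AC = (1, -6, -1)
i: 2·(-1) - 4·(-6) = -2 - (-24) = 22
j: 4·1 - (-9)·(-1) = 4 - 9 = -5
k: (-9)·(-6) - 2·1 = 54 - 2 = 52
AB × AC = (22, -5, 52)
|AB × AC| = √3213 ≈ 56.6833
area = ½ · 56.6833 ≈ 28.342

28.342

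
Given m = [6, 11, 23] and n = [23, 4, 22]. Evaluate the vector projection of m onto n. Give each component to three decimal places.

(15.378, 2.674, 14.709)

m · n = 6·23 + 11·4 + 23·22 = 138 + 44 + 506 = 688
|n|² = 529 + 16 + 484 = 1029
proj_n m = (688/1029) · (23, 4, 22) ≈ (15.378, 2.674, 14.709)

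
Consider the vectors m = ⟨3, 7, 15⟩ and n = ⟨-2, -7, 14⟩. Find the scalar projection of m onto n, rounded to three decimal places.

9.823

m · n = 3·(-2) + 7·(-7) + 15·14 = -6 - 49 + 210 = 155
|n| = √(4 + 49 + 196) = √249 ≈ 15.7797
comp_n m = 155 / √249 ≈ 9.823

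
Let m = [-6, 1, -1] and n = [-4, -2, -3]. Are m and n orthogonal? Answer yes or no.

no

m · n = (-6)·(-4) + 1·(-2) + (-1)·(-3) = 24 - 2 + 3 = 25
Nonzero, so the vectors are not orthogonal.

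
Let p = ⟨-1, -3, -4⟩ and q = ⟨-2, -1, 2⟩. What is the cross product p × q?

(-10, 10, -5)

i: (-3)·2 - (-4)·(-1) = -6 - 4 = -10
j: (-4)·(-2) - (-1)·2 = 8 - (-2) = 10
k: (-1)·(-1) - (-3)·(-2) = 1 - 6 = -5
p × q = (-10, 10, -5)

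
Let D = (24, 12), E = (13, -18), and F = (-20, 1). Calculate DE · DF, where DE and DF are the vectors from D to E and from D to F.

DE = E − D = (-11, -30)
DF = F − D = (-44, -11)
DE · DF = (-11)·(-44) + (-30)·(-11) = 484 + 330 = 814

814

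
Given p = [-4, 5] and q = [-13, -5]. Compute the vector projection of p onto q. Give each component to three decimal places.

(-1.809, -0.696)

p · q = (-4)·(-13) + 5·(-5) = 52 - 25 = 27
|q|² = 169 + 25 = 194
proj_q p = (27/194) · (-13, -5) ≈ (-1.809, -0.696)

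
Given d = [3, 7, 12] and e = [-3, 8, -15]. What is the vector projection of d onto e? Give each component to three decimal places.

d · e = 3·(-3) + 7·8 + 12·(-15) = -9 + 56 - 180 = -133
|e|² = 9 + 64 + 225 = 298
proj_e d = (-133/298) · (-3, 8, -15) ≈ (1.339, -3.570, 6.695)

(1.339, -3.570, 6.695)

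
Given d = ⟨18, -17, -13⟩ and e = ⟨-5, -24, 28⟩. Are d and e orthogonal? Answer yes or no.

d · e = 18·(-5) + (-17)·(-24) + (-13)·28 = -90 + 408 - 364 = -46
Nonzero, so the vectors are not orthogonal.

no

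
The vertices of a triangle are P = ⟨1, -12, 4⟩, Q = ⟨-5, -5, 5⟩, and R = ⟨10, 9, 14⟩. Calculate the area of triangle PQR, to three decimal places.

PQ = (-6, 7, 1),  PR = (9, 21, 10)
i: 7·10 - 1·21 = 70 - 21 = 49
j: 1·9 - (-6)·10 = 9 - (-60) = 69
k: (-6)·21 - 7·9 = -126 - 63 = -189
PQ × PR = (49, 69, -189)
|PQ × PR| = √42883 ≈ 207.0821
area = ½ · 207.0821 ≈ 103.541

103.541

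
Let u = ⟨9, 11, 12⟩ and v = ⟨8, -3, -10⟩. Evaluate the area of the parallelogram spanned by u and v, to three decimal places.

i: 11·(-10) - 12·(-3) = -110 - (-36) = -74
j: 12·8 - 9·(-10) = 96 - (-90) = 186
k: 9·(-3) - 11·8 = -27 - 88 = -115
u × v = (-74, 186, -115)
|u × v| = √((-74)² + 186² + (-115)²) = √53297 ≈ 230.8614

230.861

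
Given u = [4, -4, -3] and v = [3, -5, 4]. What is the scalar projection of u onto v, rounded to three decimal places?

2.828

u · v = 4·3 + (-4)·(-5) + (-3)·4 = 12 + 20 - 12 = 20
|v| = √(9 + 25 + 16) = √50 ≈ 7.0711
comp_v u = 20 / √50 ≈ 2.828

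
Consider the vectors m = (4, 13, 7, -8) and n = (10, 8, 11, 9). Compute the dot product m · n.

149

m · n = 4·10 + 13·8 + 7·11 + (-8)·9 = 40 + 104 + 77 - 72 = 149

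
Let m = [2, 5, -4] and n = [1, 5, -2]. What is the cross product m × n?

i: 5·(-2) - (-4)·5 = -10 - (-20) = 10
j: (-4)·1 - 2·(-2) = -4 - (-4) = 0
k: 2·5 - 5·1 = 10 - 5 = 5
m × n = (10, 0, 5)

(10, 0, 5)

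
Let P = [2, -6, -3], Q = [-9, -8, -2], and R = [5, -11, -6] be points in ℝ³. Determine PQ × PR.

(11, -30, 61)

PQ = (-11, -2, 1)
PR = (3, -5, -3)
i: (-2)·(-3) - 1·(-5) = 6 - (-5) = 11
j: 1·3 - (-11)·(-3) = 3 - 33 = -30
k: (-11)·(-5) - (-2)·3 = 55 - (-6) = 61
PQ × PR = (11, -30, 61)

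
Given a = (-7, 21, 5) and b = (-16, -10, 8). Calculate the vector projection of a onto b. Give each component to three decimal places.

a · b = (-7)·(-16) + 21·(-10) + 5·8 = 112 - 210 + 40 = -58
|b|² = 256 + 100 + 64 = 420
proj_b a = (-58/420) · (-16, -10, 8) ≈ (2.210, 1.381, -1.105)

(2.210, 1.381, -1.105)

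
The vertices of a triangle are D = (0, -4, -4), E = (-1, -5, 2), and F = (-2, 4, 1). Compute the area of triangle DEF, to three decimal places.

27.194

DE = (-1, -1, 6),  DF = (-2, 8, 5)
i: (-1)·5 - 6·8 = -5 - 48 = -53
j: 6·(-2) - (-1)·5 = -12 - (-5) = -7
k: (-1)·8 - (-1)·(-2) = -8 - 2 = -10
DE × DF = (-53, -7, -10)
|DE × DF| = √2958 ≈ 54.3875
area = ½ · 54.3875 ≈ 27.194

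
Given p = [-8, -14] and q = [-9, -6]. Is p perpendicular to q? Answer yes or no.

p · q = (-8)·(-9) + (-14)·(-6) = 72 + 84 = 156
Nonzero, so the vectors are not orthogonal.

no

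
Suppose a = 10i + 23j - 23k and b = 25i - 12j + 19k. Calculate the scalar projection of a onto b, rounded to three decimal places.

a · b = 10·25 + 23·(-12) + (-23)·19 = 250 - 276 - 437 = -463
|b| = √(625 + 144 + 361) = √1130 ≈ 33.6155
comp_b a = -463 / √1130 ≈ -13.773

-13.773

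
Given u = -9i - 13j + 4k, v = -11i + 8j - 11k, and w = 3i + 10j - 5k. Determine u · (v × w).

-22

v × w:
i: 8·(-5) - (-11)·10 = -40 - (-110) = 70
j: (-11)·3 - (-11)·(-5) = -33 - 55 = -88
k: (-11)·10 - 8·3 = -110 - 24 = -134
v × w = (70, -88, -134)
u · (v × w) = (-9)·70 + (-13)·(-88) + 4·(-134) = -630 + 1144 - 536 = -22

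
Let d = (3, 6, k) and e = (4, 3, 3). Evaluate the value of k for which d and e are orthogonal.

d · e = 3·4 + 6·3 + k·3 = 30 + 3k
Set equal to 0: 3k = -30, so k = -10.

-10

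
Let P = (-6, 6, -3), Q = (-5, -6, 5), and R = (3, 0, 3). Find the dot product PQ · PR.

PQ = Q − P = (1, -12, 8)
PR = R − P = (9, -6, 6)
PQ · PR = 1·9 + (-12)·(-6) + 8·6 = 9 + 72 + 48 = 129

129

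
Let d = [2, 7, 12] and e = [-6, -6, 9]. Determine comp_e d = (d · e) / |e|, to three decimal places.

4.366

d · e = 2·(-6) + 7·(-6) + 12·9 = -12 - 42 + 108 = 54
|e| = √(36 + 36 + 81) = √153 ≈ 12.3693
comp_e d = 54 / √153 ≈ 4.366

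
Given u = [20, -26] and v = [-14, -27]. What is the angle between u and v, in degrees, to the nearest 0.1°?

u · v = 20·(-14) + (-26)·(-27) = -280 + 702 = 422
|u|² = 400 + 676 = 1076,  |u| = √1076 ≈ 32.802439
|v|² = 196 + 729 = 925,  |v| = √925 ≈ 30.413813
cos θ = 422 / (32.802439 · 30.413813) ≈ 0.42300
θ = arccos(0.42300) ≈ 65.0°

65.0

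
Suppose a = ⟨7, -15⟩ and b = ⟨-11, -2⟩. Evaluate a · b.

a · b = 7·(-11) + (-15)·(-2) = -77 + 30 = -47

-47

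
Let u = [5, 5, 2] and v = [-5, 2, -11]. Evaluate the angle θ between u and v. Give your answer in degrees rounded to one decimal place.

u · v = 5·(-5) + 5·2 + 2·(-11) = -25 + 10 - 22 = -37
|u|² = 25 + 25 + 4 = 54,  |u| = √54 ≈ 7.348469
|v|² = 25 + 4 + 121 = 150,  |v| = √150 ≈ 12.247449
cos θ = -37 / (7.348469 · 12.247449) ≈ -0.41111
θ = arccos(-0.41111) ≈ 114.3°

114.3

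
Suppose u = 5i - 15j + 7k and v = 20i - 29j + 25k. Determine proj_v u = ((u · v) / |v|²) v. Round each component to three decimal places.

(7.610, -11.034, 9.512)

u · v = 5·20 + (-15)·(-29) + 7·25 = 100 + 435 + 175 = 710
|v|² = 400 + 841 + 625 = 1866
proj_v u = (710/1866) · (20, -29, 25) ≈ (7.610, -11.034, 9.512)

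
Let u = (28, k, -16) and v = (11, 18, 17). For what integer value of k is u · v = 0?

u · v = 28·11 + k·18 + (-16)·17 = 36 + 18k
Set equal to 0: 18k = -36, so k = -2.

-2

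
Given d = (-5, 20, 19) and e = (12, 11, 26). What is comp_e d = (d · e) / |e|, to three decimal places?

21.320

d · e = (-5)·12 + 20·11 + 19·26 = -60 + 220 + 494 = 654
|e| = √(144 + 121 + 676) = √941 ≈ 30.6757
comp_e d = 654 / √941 ≈ 21.320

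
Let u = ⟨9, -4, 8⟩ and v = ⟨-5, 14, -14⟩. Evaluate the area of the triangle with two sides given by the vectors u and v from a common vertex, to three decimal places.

i: (-4)·(-14) - 8·14 = 56 - 112 = -56
j: 8·(-5) - 9·(-14) = -40 - (-126) = 86
k: 9·14 - (-4)·(-5) = 126 - 20 = 106
u × v = (-56, 86, 106)
|u × v| = √((-56)² + 86² + 106²) = √21768 ≈ 147.5398
area = ½ · 147.5398 ≈ 73.770

73.770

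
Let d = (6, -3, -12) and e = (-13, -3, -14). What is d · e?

d · e = 6·(-13) + (-3)·(-3) + (-12)·(-14) = -78 + 9 + 168 = 99

99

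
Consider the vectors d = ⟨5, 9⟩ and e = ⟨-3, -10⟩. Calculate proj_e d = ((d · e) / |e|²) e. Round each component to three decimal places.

(2.890, 9.633)

d · e = 5·(-3) + 9·(-10) = -15 - 90 = -105
|e|² = 9 + 100 = 109
proj_e d = (-105/109) · (-3, -10) ≈ (2.890, 9.633)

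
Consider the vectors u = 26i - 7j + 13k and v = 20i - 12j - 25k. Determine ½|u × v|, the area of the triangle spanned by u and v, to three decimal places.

i: (-7)·(-25) - 13·(-12) = 175 - (-156) = 331
j: 13·20 - 26·(-25) = 260 - (-650) = 910
k: 26·(-12) - (-7)·20 = -312 - (-140) = -172
u × v = (331, 910, -172)
|u × v| = √(331² + 910² + (-172)²) = √967245 ≈ 983.4861
area = ½ · 983.4861 ≈ 491.743

491.743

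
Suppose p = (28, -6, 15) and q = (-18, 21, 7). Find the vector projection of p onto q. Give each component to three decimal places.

p · q = 28·(-18) + (-6)·21 + 15·7 = -504 - 126 + 105 = -525
|q|² = 324 + 441 + 49 = 814
proj_q p = (-525/814) · (-18, 21, 7) ≈ (11.609, -13.544, -4.515)

(11.609, -13.544, -4.515)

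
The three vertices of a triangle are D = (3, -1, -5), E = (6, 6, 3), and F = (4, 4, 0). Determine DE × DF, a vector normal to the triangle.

(-5, -7, 8)

DE = (3, 7, 8)
DF = (1, 5, 5)
i: 7·5 - 8·5 = 35 - 40 = -5
j: 8·1 - 3·5 = 8 - 15 = -7
k: 3·5 - 7·1 = 15 - 7 = 8
DE × DF = (-5, -7, 8)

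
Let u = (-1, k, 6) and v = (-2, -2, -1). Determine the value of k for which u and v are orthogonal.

u · v = (-1)·(-2) + k·(-2) + 6·(-1) = -4 - 2k
Set equal to 0: -2k = 4, so k = -2.

-2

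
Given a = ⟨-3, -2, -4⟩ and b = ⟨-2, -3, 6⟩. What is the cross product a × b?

(-24, 26, 5)

i: (-2)·6 - (-4)·(-3) = -12 - 12 = -24
j: (-4)·(-2) - (-3)·6 = 8 - (-18) = 26
k: (-3)·(-3) - (-2)·(-2) = 9 - 4 = 5
a × b = (-24, 26, 5)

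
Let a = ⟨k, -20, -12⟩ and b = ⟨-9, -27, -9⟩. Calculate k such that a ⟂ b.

72

a · b = k·(-9) + (-20)·(-27) + (-12)·(-9) = 648 - 9k
Set equal to 0: -9k = -648, so k = 72.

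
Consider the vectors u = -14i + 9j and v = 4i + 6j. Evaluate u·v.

u · v = (-14)·4 + 9·6 = -56 + 54 = -2

-2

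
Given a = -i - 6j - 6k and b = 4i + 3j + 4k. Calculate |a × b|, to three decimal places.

29.614

i: (-6)·4 - (-6)·3 = -24 - (-18) = -6
j: (-6)·4 - (-1)·4 = -24 - (-4) = -20
k: (-1)·3 - (-6)·4 = -3 - (-24) = 21
a × b = (-6, -20, 21)
|a × b| = √((-6)² + (-20)² + 21²) = √877 ≈ 29.6142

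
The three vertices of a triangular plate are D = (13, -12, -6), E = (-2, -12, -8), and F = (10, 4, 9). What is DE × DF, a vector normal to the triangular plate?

DE = (-15, 0, -2)
DF = (-3, 16, 15)
i: 0·15 - (-2)·16 = 0 - (-32) = 32
j: (-2)·(-3) - (-15)·15 = 6 - (-225) = 231
k: (-15)·16 - 0·(-3) = -240 - 0 = -240
DE × DF = (32, 231, -240)

(32, 231, -240)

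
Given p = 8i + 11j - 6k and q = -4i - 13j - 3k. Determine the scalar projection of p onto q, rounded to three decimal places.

-11.272

p · q = 8·(-4) + 11·(-13) + (-6)·(-3) = -32 - 143 + 18 = -157
|q| = √(16 + 169 + 9) = √194 ≈ 13.9284
comp_q p = -157 / √194 ≈ -11.272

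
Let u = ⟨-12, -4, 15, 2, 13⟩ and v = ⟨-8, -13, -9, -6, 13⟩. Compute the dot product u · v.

u · v = (-12)·(-8) + (-4)·(-13) + 15·(-9) + 2·(-6) + 13·13 = 96 + 52 - 135 - 12 + 169 = 170

170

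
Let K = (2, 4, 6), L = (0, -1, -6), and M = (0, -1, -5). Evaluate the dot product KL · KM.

161

KL = L − K = (-2, -5, -12)
KM = M − K = (-2, -5, -11)
KL · KM = (-2)·(-2) + (-5)·(-5) + (-12)·(-11) = 4 + 25 + 132 = 161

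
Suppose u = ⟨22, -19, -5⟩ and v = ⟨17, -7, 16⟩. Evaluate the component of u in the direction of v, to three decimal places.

17.520

u · v = 22·17 + (-19)·(-7) + (-5)·16 = 374 + 133 - 80 = 427
|v| = √(289 + 49 + 256) = √594 ≈ 24.3721
comp_v u = 427 / √594 ≈ 17.520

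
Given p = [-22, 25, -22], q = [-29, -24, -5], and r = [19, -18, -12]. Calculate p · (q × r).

q × r:
i: (-24)·(-12) - (-5)·(-18) = 288 - 90 = 198
j: (-5)·19 - (-29)·(-12) = -95 - 348 = -443
k: (-29)·(-18) - (-24)·19 = 522 - (-456) = 978
q × r = (198, -443, 978)
p · (q × r) = (-22)·198 + 25·(-443) + (-22)·978 = -4356 - 11075 - 21516 = -36947

-36947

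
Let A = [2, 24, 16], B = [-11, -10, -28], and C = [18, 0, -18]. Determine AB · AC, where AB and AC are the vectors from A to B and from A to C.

2104

AB = B − A = (-13, -34, -44)
AC = C − A = (16, -24, -34)
AB · AC = (-13)·16 + (-34)·(-24) + (-44)·(-34) = -208 + 816 + 1496 = 2104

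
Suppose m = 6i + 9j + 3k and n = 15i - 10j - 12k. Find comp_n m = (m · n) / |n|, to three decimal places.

m · n = 6·15 + 9·(-10) + 3·(-12) = 90 - 90 - 36 = -36
|n| = √(225 + 100 + 144) = √469 ≈ 21.6564
comp_n m = -36 / √469 ≈ -1.662

-1.662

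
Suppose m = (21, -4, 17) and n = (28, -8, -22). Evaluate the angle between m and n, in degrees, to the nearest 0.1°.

75.7

m · n = 21·28 + (-4)·(-8) + 17·(-22) = 588 + 32 - 374 = 246
|m|² = 441 + 16 + 289 = 746,  |m| = √746 ≈ 27.313001
|n|² = 784 + 64 + 484 = 1332,  |n| = √1332 ≈ 36.496575
cos θ = 246 / (27.313001 · 36.496575) ≈ 0.24678
θ = arccos(0.24678) ≈ 75.7°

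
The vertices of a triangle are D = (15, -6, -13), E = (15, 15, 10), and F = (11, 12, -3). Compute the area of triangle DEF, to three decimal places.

119.516

DE = (0, 21, 23),  DF = (-4, 18, 10)
i: 21·10 - 23·18 = 210 - 414 = -204
j: 23·(-4) - 0·10 = -92 - 0 = -92
k: 0·18 - 21·(-4) = 0 - (-84) = 84
DE × DF = (-204, -92, 84)
|DE × DF| = √57136 ≈ 239.0314
area = ½ · 239.0314 ≈ 119.516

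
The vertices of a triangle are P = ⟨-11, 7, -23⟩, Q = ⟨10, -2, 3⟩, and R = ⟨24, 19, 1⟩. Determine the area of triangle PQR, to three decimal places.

437.353

PQ = (21, -9, 26),  PR = (35, 12, 24)
i: (-9)·24 - 26·12 = -216 - 312 = -528
j: 26·35 - 21·24 = 910 - 504 = 406
k: 21·12 - (-9)·35 = 252 - (-315) = 567
PQ × PR = (-528, 406, 567)
|PQ × PR| = √765109 ≈ 874.7051
area = ½ · 874.7051 ≈ 437.353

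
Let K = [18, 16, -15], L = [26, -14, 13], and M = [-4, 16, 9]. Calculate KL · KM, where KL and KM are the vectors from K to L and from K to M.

496

KL = L − K = (8, -30, 28)
KM = M − K = (-22, 0, 24)
KL · KM = 8·(-22) + (-30)·0 + 28·24 = -176 + 0 + 672 = 496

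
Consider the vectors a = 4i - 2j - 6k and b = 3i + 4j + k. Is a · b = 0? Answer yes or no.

a · b = 4·3 + (-2)·4 + (-6)·1 = 12 - 8 - 6 = -2
Nonzero, so the vectors are not orthogonal.

no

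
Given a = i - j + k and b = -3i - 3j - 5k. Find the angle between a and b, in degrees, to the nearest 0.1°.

116.1

a · b = 1·(-3) + (-1)·(-3) + 1·(-5) = -3 + 3 - 5 = -5
|a|² = 1 + 1 + 1 = 3,  |a| = √3 ≈ 1.732051
|b|² = 9 + 9 + 25 = 43,  |b| = √43 ≈ 6.557439
cos θ = -5 / (1.732051 · 6.557439) ≈ -0.44023
θ = arccos(-0.44023) ≈ 116.1°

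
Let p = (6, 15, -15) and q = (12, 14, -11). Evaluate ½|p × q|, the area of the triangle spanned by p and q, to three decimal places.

77.841

i: 15·(-11) - (-15)·14 = -165 - (-210) = 45
j: (-15)·12 - 6·(-11) = -180 - (-66) = -114
k: 6·14 - 15·12 = 84 - 180 = -96
p × q = (45, -114, -96)
|p × q| = √(45² + (-114)² + (-96)²) = √24237 ≈ 155.6824
area = ½ · 155.6824 ≈ 77.841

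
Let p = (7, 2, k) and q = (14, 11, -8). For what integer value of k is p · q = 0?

15

p · q = 7·14 + 2·11 + k·(-8) = 120 - 8k
Set equal to 0: -8k = -120, so k = 15.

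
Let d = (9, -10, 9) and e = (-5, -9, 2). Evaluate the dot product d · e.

63

d · e = 9·(-5) + (-10)·(-9) + 9·2 = -45 + 90 + 18 = 63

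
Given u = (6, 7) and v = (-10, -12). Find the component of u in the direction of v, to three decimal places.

u · v = 6·(-10) + 7·(-12) = -60 - 84 = -144
|v| = √(100 + 144) = √244 ≈ 15.6205
comp_v u = -144 / √244 ≈ -9.219

-9.219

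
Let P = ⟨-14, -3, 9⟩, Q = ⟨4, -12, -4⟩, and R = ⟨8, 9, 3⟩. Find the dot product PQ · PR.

366

PQ = Q − P = (18, -9, -13)
PR = R − P = (22, 12, -6)
PQ · PR = 18·22 + (-9)·12 + (-13)·(-6) = 396 - 108 + 78 = 366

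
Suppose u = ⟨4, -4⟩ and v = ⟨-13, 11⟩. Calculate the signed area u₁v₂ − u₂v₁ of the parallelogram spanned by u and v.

-8

4·11 - (-4)·(-13) = 44 - 52 = -8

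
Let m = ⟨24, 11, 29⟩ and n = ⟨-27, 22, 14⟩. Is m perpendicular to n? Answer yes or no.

m · n = 24·(-27) + 11·22 + 29·14 = -648 + 242 + 406 = 0
Zero, so the vectors are orthogonal.

yes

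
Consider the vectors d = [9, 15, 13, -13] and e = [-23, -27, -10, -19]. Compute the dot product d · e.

d · e = 9·(-23) + 15·(-27) + 13·(-10) + (-13)·(-19) = -207 - 405 - 130 + 247 = -495

-495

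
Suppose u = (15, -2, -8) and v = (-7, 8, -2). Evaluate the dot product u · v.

u · v = 15·(-7) + (-2)·8 + (-8)·(-2) = -105 - 16 + 16 = -105

-105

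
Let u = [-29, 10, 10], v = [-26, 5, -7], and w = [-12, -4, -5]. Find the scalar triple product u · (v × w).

v × w:
i: 5·(-5) - (-7)·(-4) = -25 - 28 = -53
j: (-7)·(-12) - (-26)·(-5) = 84 - 130 = -46
k: (-26)·(-4) - 5·(-12) = 104 - (-60) = 164
v × w = (-53, -46, 164)
u · (v × w) = (-29)·(-53) + 10·(-46) + 10·164 = 1537 - 460 + 1640 = 2717

2717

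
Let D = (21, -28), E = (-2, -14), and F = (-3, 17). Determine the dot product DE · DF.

DE = E − D = (-23, 14)
DF = F − D = (-24, 45)
DE · DF = (-23)·(-24) + 14·45 = 552 + 630 = 1182

1182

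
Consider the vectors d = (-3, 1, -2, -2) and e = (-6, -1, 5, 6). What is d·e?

-5

d · e = (-3)·(-6) + 1·(-1) + (-2)·5 + (-2)·6 = 18 - 1 - 10 - 12 = -5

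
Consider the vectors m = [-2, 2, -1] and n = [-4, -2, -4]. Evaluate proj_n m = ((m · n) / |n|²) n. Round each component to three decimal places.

(-0.889, -0.444, -0.889)

m · n = (-2)·(-4) + 2·(-2) + (-1)·(-4) = 8 - 4 + 4 = 8
|n|² = 16 + 4 + 16 = 36
proj_n m = (8/36) · (-4, -2, -4) ≈ (-0.889, -0.444, -0.889)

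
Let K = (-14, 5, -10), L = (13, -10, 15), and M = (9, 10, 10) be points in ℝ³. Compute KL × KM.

(-425, 35, 480)

KL = (27, -15, 25)
KM = (23, 5, 20)
i: (-15)·20 - 25·5 = -300 - 125 = -425
j: 25·23 - 27·20 = 575 - 540 = 35
k: 27·5 - (-15)·23 = 135 - (-345) = 480
KL × KM = (-425, 35, 480)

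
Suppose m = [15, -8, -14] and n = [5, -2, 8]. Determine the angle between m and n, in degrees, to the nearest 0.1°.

m · n = 15·5 + (-8)·(-2) + (-14)·8 = 75 + 16 - 112 = -21
|m|² = 225 + 64 + 196 = 485,  |m| = √485 ≈ 22.022716
|n|² = 25 + 4 + 64 = 93,  |n| = √93 ≈ 9.643651
cos θ = -21 / (22.022716 · 9.643651) ≈ -0.09888
θ = arccos(-0.09888) ≈ 95.7°

95.7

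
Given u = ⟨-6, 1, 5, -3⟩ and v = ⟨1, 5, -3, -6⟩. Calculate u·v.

2

u · v = (-6)·1 + 1·5 + 5·(-3) + (-3)·(-6) = -6 + 5 - 15 + 18 = 2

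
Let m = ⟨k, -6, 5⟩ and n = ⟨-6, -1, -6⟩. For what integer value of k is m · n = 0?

-4

m · n = k·(-6) + (-6)·(-1) + 5·(-6) = -24 - 6k
Set equal to 0: -6k = 24, so k = -4.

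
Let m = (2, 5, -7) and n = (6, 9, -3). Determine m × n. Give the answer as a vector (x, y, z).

i: 5·(-3) - (-7)·9 = -15 - (-63) = 48
j: (-7)·6 - 2·(-3) = -42 - (-6) = -36
k: 2·9 - 5·6 = 18 - 30 = -12
m × n = (48, -36, -12)

(48, -36, -12)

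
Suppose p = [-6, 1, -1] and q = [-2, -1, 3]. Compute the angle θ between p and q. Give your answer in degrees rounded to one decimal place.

69.7

p · q = (-6)·(-2) + 1·(-1) + (-1)·3 = 12 - 1 - 3 = 8
|p|² = 36 + 1 + 1 = 38,  |p| = √38 ≈ 6.164414
|q|² = 4 + 1 + 9 = 14,  |q| = √14 ≈ 3.741657
cos θ = 8 / (6.164414 · 3.741657) ≈ 0.34684
θ = arccos(0.34684) ≈ 69.7°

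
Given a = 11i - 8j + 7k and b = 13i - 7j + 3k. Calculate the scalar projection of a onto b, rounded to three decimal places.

14.602

a · b = 11·13 + (-8)·(-7) + 7·3 = 143 + 56 + 21 = 220
|b| = √(169 + 49 + 9) = √227 ≈ 15.0665
comp_b a = 220 / √227 ≈ 14.602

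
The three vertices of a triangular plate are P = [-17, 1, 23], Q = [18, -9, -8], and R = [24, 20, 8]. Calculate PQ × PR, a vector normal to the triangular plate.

(739, -746, 1075)

PQ = (35, -10, -31)
PR = (41, 19, -15)
i: (-10)·(-15) - (-31)·19 = 150 - (-589) = 739
j: (-31)·41 - 35·(-15) = -1271 - (-525) = -746
k: 35·19 - (-10)·41 = 665 - (-410) = 1075
PQ × PR = (739, -746, 1075)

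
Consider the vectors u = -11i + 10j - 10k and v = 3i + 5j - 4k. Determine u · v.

u · v = (-11)·3 + 10·5 + (-10)·(-4) = -33 + 50 + 40 = 57

57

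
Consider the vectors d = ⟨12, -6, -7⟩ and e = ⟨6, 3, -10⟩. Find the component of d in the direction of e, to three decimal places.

d · e = 12·6 + (-6)·3 + (-7)·(-10) = 72 - 18 + 70 = 124
|e| = √(36 + 9 + 100) = √145 ≈ 12.0416
comp_e d = 124 / √145 ≈ 10.298

10.298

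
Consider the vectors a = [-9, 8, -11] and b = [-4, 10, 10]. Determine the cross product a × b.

(190, 134, -58)

i: 8·10 - (-11)·10 = 80 - (-110) = 190
j: (-11)·(-4) - (-9)·10 = 44 - (-90) = 134
k: (-9)·10 - 8·(-4) = -90 - (-32) = -58
a × b = (190, 134, -58)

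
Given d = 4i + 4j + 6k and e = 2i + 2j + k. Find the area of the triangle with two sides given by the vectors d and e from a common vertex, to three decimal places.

i: 4·1 - 6·2 = 4 - 12 = -8
j: 6·2 - 4·1 = 12 - 4 = 8
k: 4·2 - 4·2 = 8 - 8 = 0
d × e = (-8, 8, 0)
|d × e| = √((-8)² + 8² + 0²) = √128 ≈ 11.3137
area = ½ · 11.3137 ≈ 5.657

5.657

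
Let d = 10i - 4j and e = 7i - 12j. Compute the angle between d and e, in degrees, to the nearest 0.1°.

37.9

d · e = 10·7 + (-4)·(-12) = 70 + 48 = 118
|d|² = 100 + 16 = 116,  |d| = √116 ≈ 10.770330
|e|² = 49 + 144 = 193,  |e| = √193 ≈ 13.892444
cos θ = 118 / (10.770330 · 13.892444) ≈ 0.78863
θ = arccos(0.78863) ≈ 37.9°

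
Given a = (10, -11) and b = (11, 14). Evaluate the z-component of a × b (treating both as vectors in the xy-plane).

10·14 - (-11)·11 = 140 - (-121) = 261

261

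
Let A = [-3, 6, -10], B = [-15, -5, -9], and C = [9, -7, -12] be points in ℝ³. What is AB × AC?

AB = (-12, -11, 1)
AC = (12, -13, -2)
i: (-11)·(-2) - 1·(-13) = 22 - (-13) = 35
j: 1·12 - (-12)·(-2) = 12 - 24 = -12
k: (-12)·(-13) - (-11)·12 = 156 - (-132) = 288
AB × AC = (35, -12, 288)

(35, -12, 288)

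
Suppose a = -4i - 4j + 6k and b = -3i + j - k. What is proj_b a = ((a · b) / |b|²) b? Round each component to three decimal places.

a · b = (-4)·(-3) + (-4)·1 + 6·(-1) = 12 - 4 - 6 = 2
|b|² = 9 + 1 + 1 = 11
proj_b a = (2/11) · (-3, 1, -1) ≈ (-0.545, 0.182, -0.182)

(-0.545, 0.182, -0.182)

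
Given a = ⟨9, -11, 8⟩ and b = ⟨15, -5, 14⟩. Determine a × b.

(-114, -6, 120)

i: (-11)·14 - 8·(-5) = -154 - (-40) = -114
j: 8·15 - 9·14 = 120 - 126 = -6
k: 9·(-5) - (-11)·15 = -45 - (-165) = 120
a × b = (-114, -6, 120)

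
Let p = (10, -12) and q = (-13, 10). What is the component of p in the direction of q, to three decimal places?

-15.243

p · q = 10·(-13) + (-12)·10 = -130 - 120 = -250
|q| = √(169 + 100) = √269 ≈ 16.4012
comp_q p = -250 / √269 ≈ -15.243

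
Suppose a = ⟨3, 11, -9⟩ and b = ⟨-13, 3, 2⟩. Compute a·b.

a · b = 3·(-13) + 11·3 + (-9)·2 = -39 + 33 - 18 = -24

-24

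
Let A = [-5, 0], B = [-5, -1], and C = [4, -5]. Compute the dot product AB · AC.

AB = B − A = (0, -1)
AC = C − A = (9, -5)
AB · AC = 0·9 + (-1)·(-5) = 0 + 5 = 5

5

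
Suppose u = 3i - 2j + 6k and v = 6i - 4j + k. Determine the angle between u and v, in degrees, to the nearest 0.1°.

51.1

u · v = 3·6 + (-2)·(-4) + 6·1 = 18 + 8 + 6 = 32
|u|² = 9 + 4 + 36 = 49,  |u| = √49 ≈ 7.000000
|v|² = 36 + 16 + 1 = 53,  |v| = √53 ≈ 7.280110
cos θ = 32 / (7.000000 · 7.280110) ≈ 0.62793
θ = arccos(0.62793) ≈ 51.1°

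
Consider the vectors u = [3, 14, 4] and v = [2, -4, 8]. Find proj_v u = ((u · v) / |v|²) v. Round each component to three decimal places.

u · v = 3·2 + 14·(-4) + 4·8 = 6 - 56 + 32 = -18
|v|² = 4 + 16 + 64 = 84
proj_v u = (-18/84) · (2, -4, 8) ≈ (-0.429, 0.857, -1.714)

(-0.429, 0.857, -1.714)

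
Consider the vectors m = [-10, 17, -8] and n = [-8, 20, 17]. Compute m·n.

284

m · n = (-10)·(-8) + 17·20 + (-8)·17 = 80 + 340 - 136 = 284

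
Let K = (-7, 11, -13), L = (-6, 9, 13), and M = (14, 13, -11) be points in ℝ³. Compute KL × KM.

KL = (1, -2, 26)
KM = (21, 2, 2)
i: (-2)·2 - 26·2 = -4 - 52 = -56
j: 26·21 - 1·2 = 546 - 2 = 544
k: 1·2 - (-2)·21 = 2 - (-42) = 44
KL × KM = (-56, 544, 44)

(-56, 544, 44)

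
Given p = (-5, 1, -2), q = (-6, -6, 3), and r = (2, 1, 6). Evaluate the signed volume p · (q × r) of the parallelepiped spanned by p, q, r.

q × r:
i: (-6)·6 - 3·1 = -36 - 3 = -39
j: 3·2 - (-6)·6 = 6 - (-36) = 42
k: (-6)·1 - (-6)·2 = -6 - (-12) = 6
q × r = (-39, 42, 6)
p · (q × r) = (-5)·(-39) + 1·42 + (-2)·6 = 195 + 42 - 12 = 225

225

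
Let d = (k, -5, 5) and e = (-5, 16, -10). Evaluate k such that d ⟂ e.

-26

d · e = k·(-5) + (-5)·16 + 5·(-10) = -130 - 5k
Set equal to 0: -5k = 130, so k = -26.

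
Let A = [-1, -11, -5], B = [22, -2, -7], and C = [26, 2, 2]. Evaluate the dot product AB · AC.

724

AB = B − A = (23, 9, -2)
AC = C − A = (27, 13, 7)
AB · AC = 23·27 + 9·13 + (-2)·7 = 621 + 117 - 14 = 724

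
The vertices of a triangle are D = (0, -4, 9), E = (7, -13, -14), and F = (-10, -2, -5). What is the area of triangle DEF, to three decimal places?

DE = (7, -9, -23),  DF = (-10, 2, -14)
i: (-9)·(-14) - (-23)·2 = 126 - (-46) = 172
j: (-23)·(-10) - 7·(-14) = 230 - (-98) = 328
k: 7·2 - (-9)·(-10) = 14 - 90 = -76
DE × DF = (172, 328, -76)
|DE × DF| = √142944 ≈ 378.0794
area = ½ · 378.0794 ≈ 189.040

189.040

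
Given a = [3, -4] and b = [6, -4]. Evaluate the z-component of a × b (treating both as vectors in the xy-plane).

3·(-4) - (-4)·6 = -12 - (-24) = 12

12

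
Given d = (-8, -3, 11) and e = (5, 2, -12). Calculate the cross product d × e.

i: (-3)·(-12) - 11·2 = 36 - 22 = 14
j: 11·5 - (-8)·(-12) = 55 - 96 = -41
k: (-8)·2 - (-3)·5 = -16 - (-15) = -1
d × e = (14, -41, -1)

(14, -41, -1)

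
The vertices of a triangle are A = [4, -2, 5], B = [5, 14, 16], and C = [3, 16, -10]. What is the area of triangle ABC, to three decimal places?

219.668

AB = (1, 16, 11),  AC = (-1, 18, -15)
i: 16·(-15) - 11·18 = -240 - 198 = -438
j: 11·(-1) - 1·(-15) = -11 - (-15) = 4
k: 1·18 - 16·(-1) = 18 - (-16) = 34
AB × AC = (-438, 4, 34)
|AB × AC| = √193016 ≈ 439.3359
area = ½ · 439.3359 ≈ 219.668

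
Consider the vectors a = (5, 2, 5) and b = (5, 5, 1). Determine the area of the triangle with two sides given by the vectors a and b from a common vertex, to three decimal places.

i: 2·1 - 5·5 = 2 - 25 = -23
j: 5·5 - 5·1 = 25 - 5 = 20
k: 5·5 - 2·5 = 25 - 10 = 15
a × b = (-23, 20, 15)
|a × b| = √((-23)² + 20² + 15²) = √1154 ≈ 33.9706
area = ½ · 33.9706 ≈ 16.985

16.985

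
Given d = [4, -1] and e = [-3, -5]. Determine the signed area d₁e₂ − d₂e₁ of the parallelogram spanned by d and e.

-23

4·(-5) - (-1)·(-3) = -20 - 3 = -23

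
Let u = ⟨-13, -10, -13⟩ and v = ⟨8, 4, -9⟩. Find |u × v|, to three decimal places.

i: (-10)·(-9) - (-13)·4 = 90 - (-52) = 142
j: (-13)·8 - (-13)·(-9) = -104 - 117 = -221
k: (-13)·4 - (-10)·8 = -52 - (-80) = 28
u × v = (142, -221, 28)
|u × v| = √(142² + (-221)² + 28²) = √69789 ≈ 264.1761

264.176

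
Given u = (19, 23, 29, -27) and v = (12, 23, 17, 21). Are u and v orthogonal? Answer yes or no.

u · v = 19·12 + 23·23 + 29·17 + (-27)·21 = 228 + 529 + 493 - 567 = 683
Nonzero, so the vectors are not orthogonal.

no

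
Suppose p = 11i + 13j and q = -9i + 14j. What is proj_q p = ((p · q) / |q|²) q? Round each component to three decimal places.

p · q = 11·(-9) + 13·14 = -99 + 182 = 83
|q|² = 81 + 196 = 277
proj_q p = (83/277) · (-9, 14) ≈ (-2.697, 4.195)

(-2.697, 4.195)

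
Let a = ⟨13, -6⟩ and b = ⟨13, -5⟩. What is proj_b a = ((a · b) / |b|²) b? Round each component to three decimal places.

(13.335, -5.129)

a · b = 13·13 + (-6)·(-5) = 169 + 30 = 199
|b|² = 169 + 25 = 194
proj_b a = (199/194) · (13, -5) ≈ (13.335, -5.129)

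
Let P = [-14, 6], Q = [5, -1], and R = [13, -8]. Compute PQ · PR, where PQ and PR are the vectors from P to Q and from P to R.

PQ = Q − P = (19, -7)
PR = R − P = (27, -14)
PQ · PR = 19·27 + (-7)·(-14) = 513 + 98 = 611

611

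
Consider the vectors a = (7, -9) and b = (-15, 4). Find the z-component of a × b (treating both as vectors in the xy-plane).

7·4 - (-9)·(-15) = 28 - 135 = -107

-107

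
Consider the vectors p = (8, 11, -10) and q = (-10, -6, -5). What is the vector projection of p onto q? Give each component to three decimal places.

(5.963, 3.578, 2.981)

p · q = 8·(-10) + 11·(-6) + (-10)·(-5) = -80 - 66 + 50 = -96
|q|² = 100 + 36 + 25 = 161
proj_q p = (-96/161) · (-10, -6, -5) ≈ (5.963, 3.578, 2.981)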